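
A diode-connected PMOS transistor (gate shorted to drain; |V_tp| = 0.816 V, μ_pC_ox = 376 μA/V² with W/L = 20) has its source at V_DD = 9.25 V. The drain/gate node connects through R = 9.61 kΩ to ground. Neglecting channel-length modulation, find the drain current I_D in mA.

I_D = 0.829 mA

With gate tied to drain, V_SG = V_SD ≥ V_SG − |V_tp|, so the device is in saturation.
k_p = μ_pC_ox · (W/L) = 7.52 mA/V².
KCL at the drain: ½ k_p (V_SG − |V_tp|)² = (V_DD − V_SG)/R.
Let x = V_SG − 0.816. Then 36.1 x² + x − 8.434 = 0, giving x = 0.469 V (positive root), so V_SG = 1.29 V.
I_D = (V_DD − V_SG)/R = (9.25 − 1.29) / 9.61 = 0.829 mA.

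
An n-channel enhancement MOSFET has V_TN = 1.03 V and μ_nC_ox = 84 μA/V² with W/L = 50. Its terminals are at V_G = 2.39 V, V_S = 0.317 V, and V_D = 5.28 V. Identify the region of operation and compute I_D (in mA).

Saturation; I_D = 2.28 mA

V_GS = V_G − V_S = 2.39 − 0.317 = 2.07 V; V_DS = V_D − V_S = 5.28 − 0.317 = 4.96 V.
k_n = μ_nC_ox · (W/L) = 4.2 mA/V².
V_ov = V_GS − V_TN = 2.07 − 1.03 = 1.04 V.
Since V_DS = 4.96 V ≥ V_ov = 1.04 V, the device is in saturation.
I_D = ½ k_n V_ov² = 0.5 × 4.2 × 1.04² = 2.28 mA.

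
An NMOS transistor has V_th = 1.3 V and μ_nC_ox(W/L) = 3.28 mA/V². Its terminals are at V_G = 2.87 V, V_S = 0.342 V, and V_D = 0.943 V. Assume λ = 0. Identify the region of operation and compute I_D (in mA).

Triode; I_D = 1.83 mA

V_GS = V_G − V_S = 2.87 − 0.342 = 2.53 V; V_DS = V_D − V_S = 0.943 − 0.342 = 0.601 V.
V_ov = V_GS − V_th = 2.53 − 1.3 = 1.23 V.
Since V_DS = 0.601 V < V_ov = 1.23 V, the device is in the triode region.
I_D = k_n [V_ov · V_DS − ½ V_DS²] = 3.28 × [1.23 × 0.601 − 0.5 × 0.601²] = 1.83 mA.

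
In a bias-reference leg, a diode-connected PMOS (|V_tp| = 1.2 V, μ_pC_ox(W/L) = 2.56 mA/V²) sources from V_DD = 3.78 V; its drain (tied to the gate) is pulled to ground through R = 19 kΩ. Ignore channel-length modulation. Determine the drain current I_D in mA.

With gate tied to drain, V_SG = V_SD ≥ V_SG − |V_tp|, so the device is in saturation.
KCL at the drain: ½ k_p (V_SG − |V_tp|)² = (V_DD − V_SG)/R.
Let x = V_SG − 1.2. Then 24.3 x² + x − 2.58 = 0, giving x = 0.306 V (positive root), so V_SG = 1.51 V.
I_D = (V_DD − V_SG)/R = (3.78 − 1.51) / 19 = 0.12 mA.

I_D = 0.120 mA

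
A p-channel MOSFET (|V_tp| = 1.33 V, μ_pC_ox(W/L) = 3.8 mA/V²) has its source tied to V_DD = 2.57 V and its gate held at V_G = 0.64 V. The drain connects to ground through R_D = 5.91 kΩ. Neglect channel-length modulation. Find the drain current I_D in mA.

V_SG = V_DD − V_G = 2.57 − 0.64 = 1.93 V, so V_ov = 1.93 − 1.33 = 0.6 V.
Assume saturation: I_D = ½ k_p V_ov² = 0.5 × 3.8 × 0.6² = 0.684 mA, giving V_SD = V_DD − I_D R_D = 2.57 − 0.684 × 5.91 = -1.47 V.
But -1.47 V < V_ov = 0.6 V, so the device is actually in triode.
In triode I_D = k_p[V_ov V_SD − ½ V_SD²] and I_D = (V_DD − V_SD)/R_D. Equating: 11.2 V_SD² − 14.47 V_SD + 2.57 = 0, giving V_SD = 0.213 V (the root below V_ov).
I_D = (2.57 − 0.213) / 5.91 = 0.399 mA.

I_D = 0.399 mA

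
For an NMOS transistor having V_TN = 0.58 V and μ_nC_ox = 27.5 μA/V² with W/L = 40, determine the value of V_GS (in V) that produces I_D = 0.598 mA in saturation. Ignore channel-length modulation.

k_n = μ_nC_ox · (W/L) = 1.1 mA/V².
In saturation I_D = ½ k_n (V_GS − V_TN)², so V_GS − V_TN = √(2 I_D / k_n) = √(2 × 0.598 / 1.1) = 1.04 V.
V_GS = 0.58 + 1.04 = 1.62 V.

V_GS = 1.62 V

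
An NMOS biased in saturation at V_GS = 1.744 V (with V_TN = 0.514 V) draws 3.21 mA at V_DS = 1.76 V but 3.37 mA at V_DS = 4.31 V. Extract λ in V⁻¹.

λ = 0.0202 V⁻¹

With V_GS fixed, I_D ∝ (1 + λ V_DS) in saturation, so I_D2/I_D1 = (1 + λ V_DS2)/(1 + λ V_DS1).
3.37/3.21 = 1.05 = (1 + 4.31 λ)/(1 + 1.76 λ).
Solving: λ (I_D1 V_DS2 − I_D2 V_DS1) = I_D2 − I_D1, so λ = (3.37 − 3.21) / (3.21 × 4.31 − 3.37 × 1.76) = 0.16 / 7.9 = 0.0202 V⁻¹.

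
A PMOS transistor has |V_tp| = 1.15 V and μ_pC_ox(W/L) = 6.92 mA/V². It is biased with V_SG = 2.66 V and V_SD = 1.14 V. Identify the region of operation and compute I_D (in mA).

V_ov = V_SG − |V_tp| = 2.66 − 1.15 = 1.51 V.
Since V_SD = 1.14 V < V_ov = 1.51 V, the device is in the triode region.
I_D = k_p [V_ov · V_SD − ½ V_SD²] = 6.92 × [1.51 × 1.14 − 0.5 × 1.14²] = 7.42 mA.

Triode; I_D = 7.42 mA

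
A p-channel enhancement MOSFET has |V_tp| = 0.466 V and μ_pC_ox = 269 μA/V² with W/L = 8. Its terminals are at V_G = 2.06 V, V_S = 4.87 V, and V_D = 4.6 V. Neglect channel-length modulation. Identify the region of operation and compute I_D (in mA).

Triode; I_D = 1.28 mA

V_SG = V_S − V_G = 4.87 − 2.06 = 2.81 V; V_SD = V_S − V_D = 4.87 − 4.6 = 0.27 V.
k_p = μ_pC_ox · (W/L) = 2.152 mA/V².
V_ov = V_SG − |V_tp| = 2.81 − 0.466 = 2.34 V.
Since V_SD = 0.27 V < V_ov = 2.34 V, the device is in the triode region.
I_D = k_p [V_ov · V_SD − ½ V_SD²] = 2.152 × [2.34 × 0.27 − 0.5 × 0.27²] = 1.28 mA.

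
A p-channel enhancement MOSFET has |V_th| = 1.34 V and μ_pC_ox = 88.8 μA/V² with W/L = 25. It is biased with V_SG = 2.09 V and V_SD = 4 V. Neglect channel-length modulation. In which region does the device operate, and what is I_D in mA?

k_p = μ_pC_ox · (W/L) = 2.22 mA/V².
V_ov = V_SG − |V_th| = 2.09 − 1.34 = 0.75 V.
Since V_SD = 4 V ≥ V_ov = 0.75 V, the device is in saturation.
I_D = ½ k_p V_ov² = 0.5 × 2.22 × 0.75² = 0.624 mA.

Saturation; I_D = 0.624 mA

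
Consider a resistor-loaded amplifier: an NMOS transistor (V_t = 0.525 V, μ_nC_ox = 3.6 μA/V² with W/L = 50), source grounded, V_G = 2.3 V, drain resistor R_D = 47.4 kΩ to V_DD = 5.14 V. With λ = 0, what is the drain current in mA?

V_GS = V_G = 2.3 V, so V_ov = 2.3 − 0.525 = 1.77 V.
k_n = μ_nC_ox · (W/L) = 0.18 mA/V².
Assume saturation: I_D = ½ k_n V_ov² = 0.5 × 0.18 × 1.77² = 0.284 mA, giving V_DS = V_DD − I_D R_D = 5.14 − 0.284 × 47.4 = -8.3 V.
But -8.3 V < V_ov = 1.77 V, so the device is actually in triode.
In triode I_D = k_n[V_ov V_DS − ½ V_DS²] and I_D = (V_DD − V_DS)/R_D. Equating: 4.27 V_DS² − 16.14 V_DS + 5.14 = 0, giving V_DS = 0.351 V (the root below V_ov).
I_D = (5.14 − 0.351) / 47.4 = 0.101 mA.

I_D = 0.101 mA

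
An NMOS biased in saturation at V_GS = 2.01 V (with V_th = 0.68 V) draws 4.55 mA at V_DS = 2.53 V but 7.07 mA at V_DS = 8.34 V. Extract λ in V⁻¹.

λ = 0.126 V⁻¹

With V_GS fixed, I_D ∝ (1 + λ V_DS) in saturation, so I_D2/I_D1 = (1 + λ V_DS2)/(1 + λ V_DS1).
7.07/4.55 = 1.554 = (1 + 8.34 λ)/(1 + 2.53 λ).
Solving: λ (I_D1 V_DS2 − I_D2 V_DS1) = I_D2 − I_D1, so λ = (7.07 − 4.55) / (4.55 × 8.34 − 7.07 × 2.53) = 2.52 / 20.1 = 0.126 V⁻¹.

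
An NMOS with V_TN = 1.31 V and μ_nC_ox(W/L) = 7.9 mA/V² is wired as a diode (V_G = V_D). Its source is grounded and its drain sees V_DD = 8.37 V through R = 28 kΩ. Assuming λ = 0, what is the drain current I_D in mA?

I_D = 0.243 mA

With gate tied to drain, V_GS = V_DS ≥ V_GS − V_TN, so the device is in saturation.
KCL at the drain: ½ k_n (V_GS − V_TN)² = (V_DD − V_GS)/R.
Let x = V_GS − 1.31. Then 111 x² + x − 7.06 = 0, giving x = 0.248 V (positive root), so V_GS = 1.56 V.
I_D = (V_DD − V_GS)/R = (8.37 − 1.56) / 28 = 0.243 mA.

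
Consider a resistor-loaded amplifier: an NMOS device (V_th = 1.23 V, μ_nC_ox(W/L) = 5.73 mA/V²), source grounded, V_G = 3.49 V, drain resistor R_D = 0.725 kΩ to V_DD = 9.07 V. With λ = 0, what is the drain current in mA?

I_D = 11.0 mA

V_GS = V_G = 3.49 V, so V_ov = 3.49 − 1.23 = 2.26 V.
Assume saturation: I_D = ½ k_n V_ov² = 0.5 × 5.73 × 2.26² = 14.6 mA, giving V_DS = V_DD − I_D R_D = 9.07 − 14.6 × 0.725 = -1.54 V.
But -1.54 V < V_ov = 2.26 V, so the device is actually in triode.
In triode I_D = k_n[V_ov V_DS − ½ V_DS²] and I_D = (V_DD − V_DS)/R_D. Equating: 2.08 V_DS² − 10.39 V_DS + 9.07 = 0, giving V_DS = 1.13 V (the root below V_ov).
I_D = (9.07 − 1.13) / 0.725 = 11 mA.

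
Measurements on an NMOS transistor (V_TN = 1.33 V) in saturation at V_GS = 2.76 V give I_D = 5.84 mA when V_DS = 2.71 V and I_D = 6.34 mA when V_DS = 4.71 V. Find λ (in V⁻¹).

λ = 0.0484 V⁻¹

With V_GS fixed, I_D ∝ (1 + λ V_DS) in saturation, so I_D2/I_D1 = (1 + λ V_DS2)/(1 + λ V_DS1).
6.34/5.84 = 1.086 = (1 + 4.71 λ)/(1 + 2.71 λ).
Solving: λ (I_D1 V_DS2 − I_D2 V_DS1) = I_D2 − I_D1, so λ = (6.34 − 5.84) / (5.84 × 4.71 − 6.34 × 2.71) = 0.5 / 10.3 = 0.0484 V⁻¹.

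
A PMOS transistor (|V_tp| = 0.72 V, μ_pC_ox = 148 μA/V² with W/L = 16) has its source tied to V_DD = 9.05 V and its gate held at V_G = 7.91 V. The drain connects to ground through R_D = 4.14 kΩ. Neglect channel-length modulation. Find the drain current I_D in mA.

V_SG = V_DD − V_G = 9.05 − 7.91 = 1.14 V, so V_ov = 1.14 − 0.72 = 0.42 V.
k_p = μ_pC_ox · (W/L) = 2.368 mA/V².
Assume saturation: I_D = ½ k_p V_ov² = 0.5 × 2.368 × 0.42² = 0.209 mA, giving V_SD = V_DD − I_D R_D = 9.05 − 0.209 × 4.14 = 8.19 V.
V_SD = 8.19 V ≥ V_ov = 0.42 V, confirming saturation.

I_D = 0.209 mA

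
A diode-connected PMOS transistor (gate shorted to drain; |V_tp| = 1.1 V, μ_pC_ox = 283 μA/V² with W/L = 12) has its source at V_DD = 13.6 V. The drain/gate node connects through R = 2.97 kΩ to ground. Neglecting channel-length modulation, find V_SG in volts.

V_SG = 2.58 V

With gate tied to drain, V_SG = V_SD ≥ V_SG − |V_tp|, so the device is in saturation.
k_p = μ_pC_ox · (W/L) = 3.396 mA/V².
KCL at the drain: ½ k_p (V_SG − |V_tp|)² = (V_DD − V_SG)/R.
Let x = V_SG − 1.1. Then 5.04 x² + x − 12.5 = 0, giving x = 1.48 V (positive root), so V_SG = 2.58 V.
I_D = (V_DD − V_SG)/R = (13.6 − 2.58) / 2.97 = 3.71 mA.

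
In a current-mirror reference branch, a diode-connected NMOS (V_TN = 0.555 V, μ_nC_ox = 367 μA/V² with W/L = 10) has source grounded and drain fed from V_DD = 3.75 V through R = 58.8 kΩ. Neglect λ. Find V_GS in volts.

V_GS = 0.723 V

With gate tied to drain, V_GS = V_DS ≥ V_GS − V_TN, so the device is in saturation.
k_n = μ_nC_ox · (W/L) = 3.67 mA/V².
KCL at the drain: ½ k_n (V_GS − V_TN)² = (V_DD − V_GS)/R.
Let x = V_GS − 0.555. Then 108 x² + x − 3.195 = 0, giving x = 0.168 V (positive root), so V_GS = 0.723 V.
I_D = (V_DD − V_GS)/R = (3.75 − 0.723) / 58.8 = 0.0515 mA.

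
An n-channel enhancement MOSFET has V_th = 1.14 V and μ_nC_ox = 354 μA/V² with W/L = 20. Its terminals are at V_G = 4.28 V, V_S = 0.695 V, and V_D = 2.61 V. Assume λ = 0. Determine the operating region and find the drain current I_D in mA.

V_GS = V_G − V_S = 4.28 − 0.695 = 3.59 V; V_DS = V_D − V_S = 2.61 − 0.695 = 1.92 V.
k_n = μ_nC_ox · (W/L) = 7.08 mA/V².
V_ov = V_GS − V_th = 3.59 − 1.14 = 2.45 V.
Since V_DS = 1.92 V < V_ov = 2.45 V, the device is in the triode region.
I_D = k_n [V_ov · V_DS − ½ V_DS²] = 7.08 × [2.45 × 1.92 − 0.5 × 1.92²] = 20.2 mA.

Triode; I_D = 20.2 mA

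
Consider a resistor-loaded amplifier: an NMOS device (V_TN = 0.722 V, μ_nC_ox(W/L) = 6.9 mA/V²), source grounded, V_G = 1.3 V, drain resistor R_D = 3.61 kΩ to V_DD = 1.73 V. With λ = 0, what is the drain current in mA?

V_GS = V_G = 1.3 V, so V_ov = 1.3 − 0.722 = 0.578 V.
Assume saturation: I_D = ½ k_n V_ov² = 0.5 × 6.9 × 0.578² = 1.15 mA, giving V_DS = V_DD − I_D R_D = 1.73 − 1.15 × 3.61 = -2.43 V.
But -2.43 V < V_ov = 0.578 V, so the device is actually in triode.
In triode I_D = k_n[V_ov V_DS − ½ V_DS²] and I_D = (V_DD − V_DS)/R_D. Equating: 12.5 V_DS² − 15.4 V_DS + 1.73 = 0, giving V_DS = 0.125 V (the root below V_ov).
I_D = (1.73 − 0.125) / 3.61 = 0.445 mA.

I_D = 0.445 mA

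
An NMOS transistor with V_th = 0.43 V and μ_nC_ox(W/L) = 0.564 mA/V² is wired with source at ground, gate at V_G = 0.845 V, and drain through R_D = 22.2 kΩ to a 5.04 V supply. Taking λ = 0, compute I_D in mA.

I_D = 0.0486 mA

V_GS = V_G = 0.845 V, so V_ov = 0.845 − 0.43 = 0.415 V.
Assume saturation: I_D = ½ k_n V_ov² = 0.5 × 0.564 × 0.415² = 0.0486 mA, giving V_DS = V_DD − I_D R_D = 5.04 − 0.0486 × 22.2 = 3.96 V.
V_DS = 3.96 V ≥ V_ov = 0.415 V, confirming saturation.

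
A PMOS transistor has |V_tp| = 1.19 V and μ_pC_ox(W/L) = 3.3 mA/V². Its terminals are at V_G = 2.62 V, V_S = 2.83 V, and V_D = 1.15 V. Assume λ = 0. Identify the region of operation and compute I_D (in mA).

V_SG = V_S − V_G = 2.83 − 2.62 = 0.21 V; V_SD = V_S − V_D = 2.83 − 1.15 = 1.68 V.
V_SG = 0.21 V < |V_tp| = 1.19 V, so the transistor is in cutoff.

Cutoff; I_D = 0 mA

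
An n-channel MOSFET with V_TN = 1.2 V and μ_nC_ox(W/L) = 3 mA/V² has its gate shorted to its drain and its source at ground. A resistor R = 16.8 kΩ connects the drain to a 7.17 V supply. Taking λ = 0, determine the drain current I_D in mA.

With gate tied to drain, V_GS = V_DS ≥ V_GS − V_TN, so the device is in saturation.
KCL at the drain: ½ k_n (V_GS − V_TN)² = (V_DD − V_GS)/R.
Let x = V_GS − 1.2. Then 25.2 x² + x − 5.97 = 0, giving x = 0.467 V (positive root), so V_GS = 1.67 V.
I_D = (V_DD − V_GS)/R = (7.17 − 1.67) / 16.8 = 0.328 mA.

I_D = 0.328 mA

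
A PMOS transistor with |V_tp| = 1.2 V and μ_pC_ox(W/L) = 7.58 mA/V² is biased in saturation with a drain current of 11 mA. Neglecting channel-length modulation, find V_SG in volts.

V_SG = 2.90 V

In saturation I_D = ½ k_p (V_SG − |V_tp|)², so V_SG − |V_tp| = √(2 I_D / k_p) = √(2 × 11 / 7.58) = 1.7 V.
V_SG = 1.2 + 1.7 = 2.9 V.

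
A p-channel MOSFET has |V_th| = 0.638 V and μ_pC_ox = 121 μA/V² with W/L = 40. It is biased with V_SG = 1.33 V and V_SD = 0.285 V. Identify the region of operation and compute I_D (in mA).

Triode; I_D = 0.758 mA

k_p = μ_pC_ox · (W/L) = 4.84 mA/V².
V_ov = V_SG − |V_th| = 1.33 − 0.638 = 0.692 V.
Since V_SD = 0.285 V < V_ov = 0.692 V, the device is in the triode region.
I_D = k_p [V_ov · V_SD − ½ V_SD²] = 4.84 × [0.692 × 0.285 − 0.5 × 0.285²] = 0.758 mA.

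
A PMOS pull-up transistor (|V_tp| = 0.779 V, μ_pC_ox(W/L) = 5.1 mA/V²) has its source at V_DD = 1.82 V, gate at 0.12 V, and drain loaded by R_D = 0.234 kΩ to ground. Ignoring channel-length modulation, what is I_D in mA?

I_D = 2.16 mA

V_SG = V_DD − V_G = 1.82 − 0.12 = 1.7 V, so V_ov = 1.7 − 0.779 = 0.921 V.
Assume saturation: I_D = ½ k_p V_ov² = 0.5 × 5.1 × 0.921² = 2.16 mA, giving V_SD = V_DD − I_D R_D = 1.82 − 2.16 × 0.234 = 1.31 V.
V_SD = 1.31 V ≥ V_ov = 0.921 V, confirming saturation.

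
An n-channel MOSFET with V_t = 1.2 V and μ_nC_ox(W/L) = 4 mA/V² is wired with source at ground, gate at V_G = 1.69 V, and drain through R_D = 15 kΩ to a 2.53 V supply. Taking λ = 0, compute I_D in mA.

I_D = 0.163 mA

V_GS = V_G = 1.69 V, so V_ov = 1.69 − 1.2 = 0.49 V.
Assume saturation: I_D = ½ k_n V_ov² = 0.5 × 4 × 0.49² = 0.48 mA, giving V_DS = V_DD − I_D R_D = 2.53 − 0.48 × 15 = -4.67 V.
But -4.67 V < V_ov = 0.49 V, so the device is actually in triode.
In triode I_D = k_n[V_ov V_DS − ½ V_DS²] and I_D = (V_DD − V_DS)/R_D. Equating: 30 V_DS² − 30.4 V_DS + 2.53 = 0, giving V_DS = 0.0915 V (the root below V_ov).
I_D = (2.53 − 0.0915) / 15 = 0.163 mA.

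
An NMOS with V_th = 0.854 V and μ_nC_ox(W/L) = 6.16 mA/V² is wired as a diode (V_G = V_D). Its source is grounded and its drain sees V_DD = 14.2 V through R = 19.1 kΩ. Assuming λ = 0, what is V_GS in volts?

V_GS = 1.32 V

With gate tied to drain, V_GS = V_DS ≥ V_GS − V_th, so the device is in saturation.
KCL at the drain: ½ k_n (V_GS − V_th)² = (V_DD − V_GS)/R.
Let x = V_GS − 0.854. Then 58.8 x² + x − 13.35 = 0, giving x = 0.468 V (positive root), so V_GS = 1.32 V.
I_D = (V_DD − V_GS)/R = (14.2 − 1.32) / 19.1 = 0.674 mA.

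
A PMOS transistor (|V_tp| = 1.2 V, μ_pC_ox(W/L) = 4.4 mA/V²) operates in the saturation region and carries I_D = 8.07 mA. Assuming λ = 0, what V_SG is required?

V_SG = 3.12 V

In saturation I_D = ½ k_p (V_SG − |V_tp|)², so V_SG − |V_tp| = √(2 I_D / k_p) = √(2 × 8.07 / 4.4) = 1.92 V.
V_SG = 1.2 + 1.92 = 3.12 V.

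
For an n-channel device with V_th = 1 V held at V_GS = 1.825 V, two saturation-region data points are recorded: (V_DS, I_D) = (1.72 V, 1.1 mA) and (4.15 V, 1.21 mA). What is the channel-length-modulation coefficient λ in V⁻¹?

With V_GS fixed, I_D ∝ (1 + λ V_DS) in saturation, so I_D2/I_D1 = (1 + λ V_DS2)/(1 + λ V_DS1).
1.21/1.1 = 1.1 = (1 + 4.15 λ)/(1 + 1.72 λ).
Solving: λ (I_D1 V_DS2 − I_D2 V_DS1) = I_D2 − I_D1, so λ = (1.21 − 1.1) / (1.1 × 4.15 − 1.21 × 1.72) = 0.11 / 2.48 = 0.0443 V⁻¹.

λ = 0.0443 V⁻¹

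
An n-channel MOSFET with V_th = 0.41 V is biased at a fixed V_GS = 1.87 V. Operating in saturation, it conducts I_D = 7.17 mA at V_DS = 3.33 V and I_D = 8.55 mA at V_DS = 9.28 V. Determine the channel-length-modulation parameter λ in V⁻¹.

With V_GS fixed, I_D ∝ (1 + λ V_DS) in saturation, so I_D2/I_D1 = (1 + λ V_DS2)/(1 + λ V_DS1).
8.55/7.17 = 1.192 = (1 + 9.28 λ)/(1 + 3.33 λ).
Solving: λ (I_D1 V_DS2 − I_D2 V_DS1) = I_D2 − I_D1, so λ = (8.55 − 7.17) / (7.17 × 9.28 − 8.55 × 3.33) = 1.38 / 38.1 = 0.0363 V⁻¹.

λ = 0.0363 V⁻¹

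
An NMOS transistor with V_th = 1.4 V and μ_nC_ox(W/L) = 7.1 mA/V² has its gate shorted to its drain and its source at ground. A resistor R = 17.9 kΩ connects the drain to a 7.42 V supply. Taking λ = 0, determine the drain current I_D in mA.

With gate tied to drain, V_GS = V_DS ≥ V_GS − V_th, so the device is in saturation.
KCL at the drain: ½ k_n (V_GS − V_th)² = (V_DD − V_GS)/R.
Let x = V_GS − 1.4. Then 63.5 x² + x − 6.02 = 0, giving x = 0.3 V (positive root), so V_GS = 1.7 V.
I_D = (V_DD − V_GS)/R = (7.42 − 1.7) / 17.9 = 0.32 mA.

I_D = 0.320 mA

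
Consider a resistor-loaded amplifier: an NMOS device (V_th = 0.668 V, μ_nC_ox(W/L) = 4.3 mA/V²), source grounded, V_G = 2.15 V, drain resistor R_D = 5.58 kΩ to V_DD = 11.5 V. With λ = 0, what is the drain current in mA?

V_GS = V_G = 2.15 V, so V_ov = 2.15 − 0.668 = 1.48 V.
Assume saturation: I_D = ½ k_n V_ov² = 0.5 × 4.3 × 1.48² = 4.72 mA, giving V_DS = V_DD − I_D R_D = 11.5 − 4.72 × 5.58 = -14.8 V.
But -14.8 V < V_ov = 1.48 V, so the device is actually in triode.
In triode I_D = k_n[V_ov V_DS − ½ V_DS²] and I_D = (V_DD − V_DS)/R_D. Equating: 12 V_DS² − 36.56 V_DS + 11.5 = 0, giving V_DS = 0.356 V (the root below V_ov).
I_D = (11.5 − 0.356) / 5.58 = 2 mA.

I_D = 2.00 mA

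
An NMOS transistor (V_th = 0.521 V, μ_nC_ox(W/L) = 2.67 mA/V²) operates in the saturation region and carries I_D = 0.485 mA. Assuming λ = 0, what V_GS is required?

V_GS = 1.12 V

In saturation I_D = ½ k_n (V_GS − V_th)², so V_GS − V_th = √(2 I_D / k_n) = √(2 × 0.485 / 2.67) = 0.603 V.
V_GS = 0.521 + 0.603 = 1.12 V.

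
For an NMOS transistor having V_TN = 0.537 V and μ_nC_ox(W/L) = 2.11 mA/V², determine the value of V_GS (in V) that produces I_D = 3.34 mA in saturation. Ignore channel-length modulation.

In saturation I_D = ½ k_n (V_GS − V_TN)², so V_GS − V_TN = √(2 I_D / k_n) = √(2 × 3.34 / 2.11) = 1.78 V.
V_GS = 0.537 + 1.78 = 2.32 V.

V_GS = 2.32 V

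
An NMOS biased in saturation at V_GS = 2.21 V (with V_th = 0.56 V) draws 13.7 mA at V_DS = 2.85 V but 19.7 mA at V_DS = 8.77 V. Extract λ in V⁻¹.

With V_GS fixed, I_D ∝ (1 + λ V_DS) in saturation, so I_D2/I_D1 = (1 + λ V_DS2)/(1 + λ V_DS1).
19.7/13.7 = 1.438 = (1 + 8.77 λ)/(1 + 2.85 λ).
Solving: λ (I_D1 V_DS2 − I_D2 V_DS1) = I_D2 − I_D1, so λ = (19.7 − 13.7) / (13.7 × 8.77 − 19.7 × 2.85) = 6 / 64 = 0.0937 V⁻¹.

λ = 0.0937 V⁻¹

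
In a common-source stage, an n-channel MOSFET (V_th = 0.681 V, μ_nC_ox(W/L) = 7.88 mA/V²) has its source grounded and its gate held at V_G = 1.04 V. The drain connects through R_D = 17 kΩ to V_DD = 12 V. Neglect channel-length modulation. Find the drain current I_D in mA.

V_GS = V_G = 1.04 V, so V_ov = 1.04 − 0.681 = 0.359 V.
Assume saturation: I_D = ½ k_n V_ov² = 0.5 × 7.88 × 0.359² = 0.508 mA, giving V_DS = V_DD − I_D R_D = 12 − 0.508 × 17 = 3.37 V.
V_DS = 3.37 V ≥ V_ov = 0.359 V, confirming saturation.

I_D = 0.508 mA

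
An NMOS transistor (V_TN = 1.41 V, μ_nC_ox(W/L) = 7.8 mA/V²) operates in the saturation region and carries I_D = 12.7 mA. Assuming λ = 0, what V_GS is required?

V_GS = 3.21 V

In saturation I_D = ½ k_n (V_GS − V_TN)², so V_GS − V_TN = √(2 I_D / k_n) = √(2 × 12.7 / 7.8) = 1.8 V.
V_GS = 1.41 + 1.8 = 3.21 V.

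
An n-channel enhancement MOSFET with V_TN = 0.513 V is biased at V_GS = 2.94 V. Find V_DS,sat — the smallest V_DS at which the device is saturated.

V_DS,sat = 2.43 V

The boundary between triode and saturation is V_DS = V_GS − V_TN = V_ov.
V_ov = 2.94 − 0.513 = 2.43 V.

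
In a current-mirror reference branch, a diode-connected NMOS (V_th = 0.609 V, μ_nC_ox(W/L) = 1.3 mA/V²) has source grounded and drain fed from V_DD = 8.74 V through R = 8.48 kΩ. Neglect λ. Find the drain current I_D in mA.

With gate tied to drain, V_GS = V_DS ≥ V_GS − V_th, so the device is in saturation.
KCL at the drain: ½ k_n (V_GS − V_th)² = (V_DD − V_GS)/R.
Let x = V_GS − 0.609. Then 5.51 x² + x − 8.131 = 0, giving x = 1.13 V (positive root), so V_GS = 1.74 V.
I_D = (V_DD − V_GS)/R = (8.74 − 1.74) / 8.48 = 0.826 mA.

I_D = 0.826 mA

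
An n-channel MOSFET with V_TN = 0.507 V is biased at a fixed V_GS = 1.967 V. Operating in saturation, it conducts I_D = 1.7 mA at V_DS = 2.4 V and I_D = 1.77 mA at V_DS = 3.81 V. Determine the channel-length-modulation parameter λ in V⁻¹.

λ = 0.0314 V⁻¹

With V_GS fixed, I_D ∝ (1 + λ V_DS) in saturation, so I_D2/I_D1 = (1 + λ V_DS2)/(1 + λ V_DS1).
1.77/1.7 = 1.041 = (1 + 3.81 λ)/(1 + 2.4 λ).
Solving: λ (I_D1 V_DS2 − I_D2 V_DS1) = I_D2 − I_D1, so λ = (1.77 − 1.7) / (1.7 × 3.81 − 1.77 × 2.4) = 0.07 / 2.23 = 0.0314 V⁻¹.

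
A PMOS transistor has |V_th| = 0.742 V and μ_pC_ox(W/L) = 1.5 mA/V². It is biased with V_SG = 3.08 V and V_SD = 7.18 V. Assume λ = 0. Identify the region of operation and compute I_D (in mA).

Saturation; I_D = 4.10 mA

V_ov = V_SG − |V_th| = 3.08 − 0.742 = 2.34 V.
Since V_SD = 7.18 V ≥ V_ov = 2.34 V, the device is in saturation.
I_D = ½ k_p V_ov² = 0.5 × 1.5 × 2.34² = 4.1 mA.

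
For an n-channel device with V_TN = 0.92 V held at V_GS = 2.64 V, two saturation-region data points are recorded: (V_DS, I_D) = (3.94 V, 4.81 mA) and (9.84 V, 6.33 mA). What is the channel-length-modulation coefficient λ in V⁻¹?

λ = 0.0679 V⁻¹

With V_GS fixed, I_D ∝ (1 + λ V_DS) in saturation, so I_D2/I_D1 = (1 + λ V_DS2)/(1 + λ V_DS1).
6.33/4.81 = 1.316 = (1 + 9.84 λ)/(1 + 3.94 λ).
Solving: λ (I_D1 V_DS2 − I_D2 V_DS1) = I_D2 − I_D1, so λ = (6.33 − 4.81) / (4.81 × 9.84 − 6.33 × 3.94) = 1.52 / 22.4 = 0.0679 V⁻¹.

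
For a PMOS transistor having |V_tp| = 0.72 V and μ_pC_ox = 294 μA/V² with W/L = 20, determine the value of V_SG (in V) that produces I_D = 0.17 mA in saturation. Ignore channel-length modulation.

k_p = μ_pC_ox · (W/L) = 5.88 mA/V².
In saturation I_D = ½ k_p (V_SG − |V_tp|)², so V_SG − |V_tp| = √(2 I_D / k_p) = √(2 × 0.17 / 5.88) = 0.24 V.
V_SG = 0.72 + 0.24 = 0.96 V.

V_SG = 0.960 V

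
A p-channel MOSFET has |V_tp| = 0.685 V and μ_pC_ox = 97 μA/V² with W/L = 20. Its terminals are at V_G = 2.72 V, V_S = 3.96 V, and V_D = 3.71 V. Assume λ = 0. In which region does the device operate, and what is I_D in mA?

Triode; I_D = 0.209 mA

V_SG = V_S − V_G = 3.96 − 2.72 = 1.24 V; V_SD = V_S − V_D = 3.96 − 3.71 = 0.25 V.
k_p = μ_pC_ox · (W/L) = 1.94 mA/V².
V_ov = V_SG − |V_tp| = 1.24 − 0.685 = 0.555 V.
Since V_SD = 0.25 V < V_ov = 0.555 V, the device is in the triode region.
I_D = k_p [V_ov · V_SD − ½ V_SD²] = 1.94 × [0.555 × 0.25 − 0.5 × 0.25²] = 0.209 mA.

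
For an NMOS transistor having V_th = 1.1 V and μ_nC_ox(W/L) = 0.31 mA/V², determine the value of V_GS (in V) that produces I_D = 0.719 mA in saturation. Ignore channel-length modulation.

V_GS = 3.25 V

In saturation I_D = ½ k_n (V_GS − V_th)², so V_GS − V_th = √(2 I_D / k_n) = √(2 × 0.719 / 0.31) = 2.15 V.
V_GS = 1.1 + 2.15 = 3.25 V.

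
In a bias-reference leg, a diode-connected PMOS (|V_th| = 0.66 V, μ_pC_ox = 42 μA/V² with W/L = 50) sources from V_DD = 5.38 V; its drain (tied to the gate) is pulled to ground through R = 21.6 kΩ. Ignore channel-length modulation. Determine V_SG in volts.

V_SG = 1.09 V

With gate tied to drain, V_SG = V_SD ≥ V_SG − |V_th|, so the device is in saturation.
k_p = μ_pC_ox · (W/L) = 2.1 mA/V².
KCL at the drain: ½ k_p (V_SG − |V_th|)² = (V_DD − V_SG)/R.
Let x = V_SG − 0.66. Then 22.7 x² + x − 4.72 = 0, giving x = 0.435 V (positive root), so V_SG = 1.09 V.
I_D = (V_DD − V_SG)/R = (5.38 − 1.09) / 21.6 = 0.198 mA.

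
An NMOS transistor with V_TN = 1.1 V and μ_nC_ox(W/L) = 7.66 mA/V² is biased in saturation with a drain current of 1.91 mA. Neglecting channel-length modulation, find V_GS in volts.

In saturation I_D = ½ k_n (V_GS − V_TN)², so V_GS − V_TN = √(2 I_D / k_n) = √(2 × 1.91 / 7.66) = 0.706 V.
V_GS = 1.1 + 0.706 = 1.81 V.

V_GS = 1.81 V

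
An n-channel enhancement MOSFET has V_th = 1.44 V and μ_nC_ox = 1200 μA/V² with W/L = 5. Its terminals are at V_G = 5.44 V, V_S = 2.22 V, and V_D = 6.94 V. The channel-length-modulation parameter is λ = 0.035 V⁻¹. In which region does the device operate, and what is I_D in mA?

Saturation; I_D = 11.1 mA

V_GS = V_G − V_S = 5.44 − 2.22 = 3.22 V; V_DS = V_D − V_S = 6.94 − 2.22 = 4.72 V.
k_n = μ_nC_ox · (W/L) = 6 mA/V².
V_ov = V_GS − V_th = 3.22 − 1.44 = 1.78 V.
Since V_DS = 4.72 V ≥ V_ov = 1.78 V, the device is in saturation.
I_D = ½ k_n V_ov² (1 + λ V_DS) = 0.5 × 6 × 1.78² × (1 + 0.035 × 4.72) = 11.1 mA.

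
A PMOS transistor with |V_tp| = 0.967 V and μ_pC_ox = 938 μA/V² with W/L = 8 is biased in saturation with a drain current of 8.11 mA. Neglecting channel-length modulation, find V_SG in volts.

V_SG = 2.44 V

k_p = μ_pC_ox · (W/L) = 7.504 mA/V².
In saturation I_D = ½ k_p (V_SG − |V_tp|)², so V_SG − |V_tp| = √(2 I_D / k_p) = √(2 × 8.11 / 7.504) = 1.47 V.
V_SG = 0.967 + 1.47 = 2.44 V.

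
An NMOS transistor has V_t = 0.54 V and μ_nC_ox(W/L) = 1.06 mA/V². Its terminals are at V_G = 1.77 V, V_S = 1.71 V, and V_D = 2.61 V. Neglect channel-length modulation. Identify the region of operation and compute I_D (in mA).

V_GS = V_G − V_S = 1.77 − 1.71 = 0.06 V; V_DS = V_D − V_S = 2.61 − 1.71 = 0.9 V.
V_GS = 0.06 V < V_t = 0.54 V, so the transistor is in cutoff.

Cutoff; I_D = 0 mA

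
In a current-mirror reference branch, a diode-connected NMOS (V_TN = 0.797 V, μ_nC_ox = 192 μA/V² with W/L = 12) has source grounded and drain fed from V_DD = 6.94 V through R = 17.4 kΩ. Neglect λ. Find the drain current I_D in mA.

With gate tied to drain, V_GS = V_DS ≥ V_GS − V_TN, so the device is in saturation.
k_n = μ_nC_ox · (W/L) = 2.304 mA/V².
KCL at the drain: ½ k_n (V_GS − V_TN)² = (V_DD − V_GS)/R.
Let x = V_GS − 0.797. Then 20 x² + x − 6.143 = 0, giving x = 0.529 V (positive root), so V_GS = 1.33 V.
I_D = (V_DD − V_GS)/R = (6.94 − 1.33) / 17.4 = 0.323 mA.

I_D = 0.323 mA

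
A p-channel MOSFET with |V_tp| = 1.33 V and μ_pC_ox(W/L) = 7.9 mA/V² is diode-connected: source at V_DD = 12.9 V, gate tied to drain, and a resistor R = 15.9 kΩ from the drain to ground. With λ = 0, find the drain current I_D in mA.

I_D = 0.701 mA

With gate tied to drain, V_SG = V_SD ≥ V_SG − |V_tp|, so the device is in saturation.
KCL at the drain: ½ k_p (V_SG − |V_tp|)² = (V_DD − V_SG)/R.
Let x = V_SG − 1.33. Then 62.8 x² + x − 11.57 = 0, giving x = 0.421 V (positive root), so V_SG = 1.75 V.
I_D = (V_DD − V_SG)/R = (12.9 − 1.75) / 15.9 = 0.701 mA.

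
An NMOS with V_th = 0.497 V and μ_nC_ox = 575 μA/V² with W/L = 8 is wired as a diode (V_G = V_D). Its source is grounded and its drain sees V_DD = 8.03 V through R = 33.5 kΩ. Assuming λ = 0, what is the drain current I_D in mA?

I_D = 0.216 mA

With gate tied to drain, V_GS = V_DS ≥ V_GS − V_th, so the device is in saturation.
k_n = μ_nC_ox · (W/L) = 4.6 mA/V².
KCL at the drain: ½ k_n (V_GS − V_th)² = (V_DD − V_GS)/R.
Let x = V_GS − 0.497. Then 77 x² + x − 7.533 = 0, giving x = 0.306 V (positive root), so V_GS = 0.803 V.
I_D = (V_DD − V_GS)/R = (8.03 − 0.803) / 33.5 = 0.216 mA.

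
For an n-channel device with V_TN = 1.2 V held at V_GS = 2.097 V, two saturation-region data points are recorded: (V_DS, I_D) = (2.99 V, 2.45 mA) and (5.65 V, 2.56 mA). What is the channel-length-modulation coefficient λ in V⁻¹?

With V_GS fixed, I_D ∝ (1 + λ V_DS) in saturation, so I_D2/I_D1 = (1 + λ V_DS2)/(1 + λ V_DS1).
2.56/2.45 = 1.045 = (1 + 5.65 λ)/(1 + 2.99 λ).
Solving: λ (I_D1 V_DS2 − I_D2 V_DS1) = I_D2 − I_D1, so λ = (2.56 − 2.45) / (2.45 × 5.65 − 2.56 × 2.99) = 0.11 / 6.19 = 0.0178 V⁻¹.

λ = 0.0178 V⁻¹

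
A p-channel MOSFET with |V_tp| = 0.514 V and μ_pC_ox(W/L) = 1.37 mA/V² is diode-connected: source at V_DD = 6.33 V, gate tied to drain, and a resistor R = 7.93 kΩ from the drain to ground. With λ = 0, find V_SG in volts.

V_SG = 1.46 V

With gate tied to drain, V_SG = V_SD ≥ V_SG − |V_tp|, so the device is in saturation.
KCL at the drain: ½ k_p (V_SG − |V_tp|)² = (V_DD − V_SG)/R.
Let x = V_SG − 0.514. Then 5.43 x² + x − 5.816 = 0, giving x = 0.947 V (positive root), so V_SG = 1.46 V.
I_D = (V_DD − V_SG)/R = (6.33 − 1.46) / 7.93 = 0.614 mA.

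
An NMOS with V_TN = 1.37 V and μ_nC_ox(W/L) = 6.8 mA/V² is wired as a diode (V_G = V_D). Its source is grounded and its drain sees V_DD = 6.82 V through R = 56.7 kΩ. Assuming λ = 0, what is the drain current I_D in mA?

I_D = 0.0932 mA

With gate tied to drain, V_GS = V_DS ≥ V_GS − V_TN, so the device is in saturation.
KCL at the drain: ½ k_n (V_GS − V_TN)² = (V_DD − V_GS)/R.
Let x = V_GS − 1.37. Then 193 x² + x − 5.45 = 0, giving x = 0.166 V (positive root), so V_GS = 1.54 V.
I_D = (V_DD − V_GS)/R = (6.82 − 1.54) / 56.7 = 0.0932 mA.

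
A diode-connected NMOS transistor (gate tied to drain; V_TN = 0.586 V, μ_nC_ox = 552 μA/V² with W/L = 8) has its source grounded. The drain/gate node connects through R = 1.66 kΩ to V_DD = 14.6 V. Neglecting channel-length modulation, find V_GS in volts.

V_GS = 2.41 V

With gate tied to drain, V_GS = V_DS ≥ V_GS − V_TN, so the device is in saturation.
k_n = μ_nC_ox · (W/L) = 4.416 mA/V².
KCL at the drain: ½ k_n (V_GS − V_TN)² = (V_DD − V_GS)/R.
Let x = V_GS − 0.586. Then 3.67 x² + x − 14.01 = 0, giving x = 1.82 V (positive root), so V_GS = 2.41 V.
I_D = (V_DD − V_GS)/R = (14.6 − 2.41) / 1.66 = 7.34 mA.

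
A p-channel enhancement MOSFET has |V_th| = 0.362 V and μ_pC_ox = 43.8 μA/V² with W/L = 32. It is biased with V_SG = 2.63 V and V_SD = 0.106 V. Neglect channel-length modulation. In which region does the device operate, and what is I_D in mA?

Triode; I_D = 0.329 mA

k_p = μ_pC_ox · (W/L) = 1.402 mA/V².
V_ov = V_SG − |V_th| = 2.63 − 0.362 = 2.27 V.
Since V_SD = 0.106 V < V_ov = 2.27 V, the device is in the triode region.
I_D = k_p [V_ov · V_SD − ½ V_SD²] = 1.402 × [2.27 × 0.106 − 0.5 × 0.106²] = 0.329 mA.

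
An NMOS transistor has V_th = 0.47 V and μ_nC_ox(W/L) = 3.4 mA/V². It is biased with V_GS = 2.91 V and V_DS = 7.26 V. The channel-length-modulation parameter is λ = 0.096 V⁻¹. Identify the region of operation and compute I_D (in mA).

V_ov = V_GS − V_th = 2.91 − 0.47 = 2.44 V.
Since V_DS = 7.26 V ≥ V_ov = 2.44 V, the device is in saturation.
I_D = ½ k_n V_ov² (1 + λ V_DS) = 0.5 × 3.4 × 2.44² × (1 + 0.096 × 7.26) = 17.2 mA.

Saturation; I_D = 17.2 mA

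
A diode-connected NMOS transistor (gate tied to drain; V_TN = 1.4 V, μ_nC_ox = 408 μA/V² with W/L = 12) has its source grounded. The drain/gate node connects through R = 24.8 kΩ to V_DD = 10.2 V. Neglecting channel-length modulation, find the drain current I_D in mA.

With gate tied to drain, V_GS = V_DS ≥ V_GS − V_TN, so the device is in saturation.
k_n = μ_nC_ox · (W/L) = 4.896 mA/V².
KCL at the drain: ½ k_n (V_GS − V_TN)² = (V_DD − V_GS)/R.
Let x = V_GS − 1.4. Then 60.7 x² + x − 8.8 = 0, giving x = 0.373 V (positive root), so V_GS = 1.77 V.
I_D = (V_DD − V_GS)/R = (10.2 − 1.77) / 24.8 = 0.34 mA.

I_D = 0.340 mA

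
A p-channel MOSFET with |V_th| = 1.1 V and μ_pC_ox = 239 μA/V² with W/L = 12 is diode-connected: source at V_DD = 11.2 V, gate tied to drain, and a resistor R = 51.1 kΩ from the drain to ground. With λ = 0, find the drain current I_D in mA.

With gate tied to drain, V_SG = V_SD ≥ V_SG − |V_th|, so the device is in saturation.
k_p = μ_pC_ox · (W/L) = 2.868 mA/V².
KCL at the drain: ½ k_p (V_SG − |V_th|)² = (V_DD − V_SG)/R.
Let x = V_SG − 1.1. Then 73.3 x² + x − 10.1 = 0, giving x = 0.364 V (positive root), so V_SG = 1.46 V.
I_D = (V_DD − V_SG)/R = (11.2 − 1.46) / 51.1 = 0.191 mA.

I_D = 0.191 mA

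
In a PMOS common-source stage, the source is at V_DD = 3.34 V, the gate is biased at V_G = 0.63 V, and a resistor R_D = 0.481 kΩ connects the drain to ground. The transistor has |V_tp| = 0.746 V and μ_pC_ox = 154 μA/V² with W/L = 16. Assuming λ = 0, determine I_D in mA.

I_D = 4.22 mA

V_SG = V_DD − V_G = 3.34 − 0.63 = 2.71 V, so V_ov = 2.71 − 0.746 = 1.96 V.
k_p = μ_pC_ox · (W/L) = 2.464 mA/V².
Assume saturation: I_D = ½ k_p V_ov² = 0.5 × 2.464 × 1.96² = 4.75 mA, giving V_SD = V_DD − I_D R_D = 3.34 − 4.75 × 0.481 = 1.05 V.
But 1.05 V < V_ov = 1.96 V, so the device is actually in triode.
In triode I_D = k_p[V_ov V_SD − ½ V_SD²] and I_D = (V_DD − V_SD)/R_D. Equating: 0.593 V_SD² − 3.328 V_SD + 3.34 = 0, giving V_SD = 1.31 V (the root below V_ov).
I_D = (3.34 − 1.31) / 0.481 = 4.22 mA.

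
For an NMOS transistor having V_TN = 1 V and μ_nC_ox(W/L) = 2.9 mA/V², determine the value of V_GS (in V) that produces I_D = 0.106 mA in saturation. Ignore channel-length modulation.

V_GS = 1.27 V

In saturation I_D = ½ k_n (V_GS − V_TN)², so V_GS − V_TN = √(2 I_D / k_n) = √(2 × 0.106 / 2.9) = 0.27 V.
V_GS = 1 + 0.27 = 1.27 V.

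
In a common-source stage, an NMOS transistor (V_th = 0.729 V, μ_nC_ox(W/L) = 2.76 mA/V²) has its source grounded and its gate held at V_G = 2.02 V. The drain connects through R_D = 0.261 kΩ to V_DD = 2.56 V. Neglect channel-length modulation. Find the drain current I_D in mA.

V_GS = V_G = 2.02 V, so V_ov = 2.02 − 0.729 = 1.29 V.
Assume saturation: I_D = ½ k_n V_ov² = 0.5 × 2.76 × 1.29² = 2.3 mA, giving V_DS = V_DD − I_D R_D = 2.56 − 2.3 × 0.261 = 1.96 V.
V_DS = 1.96 V ≥ V_ov = 1.29 V, confirming saturation.

I_D = 2.30 mA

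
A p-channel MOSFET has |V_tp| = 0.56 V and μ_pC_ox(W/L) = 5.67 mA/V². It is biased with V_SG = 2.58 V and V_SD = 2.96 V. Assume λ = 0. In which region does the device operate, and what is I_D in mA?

Saturation; I_D = 11.6 mA

V_ov = V_SG − |V_tp| = 2.58 − 0.56 = 2.02 V.
Since V_SD = 2.96 V ≥ V_ov = 2.02 V, the device is in saturation.
I_D = ½ k_p V_ov² = 0.5 × 5.67 × 2.02² = 11.6 mA.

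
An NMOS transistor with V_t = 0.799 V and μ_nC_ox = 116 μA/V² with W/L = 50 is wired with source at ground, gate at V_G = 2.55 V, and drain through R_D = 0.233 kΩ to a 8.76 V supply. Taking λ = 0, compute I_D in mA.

V_GS = V_G = 2.55 V, so V_ov = 2.55 − 0.799 = 1.75 V.
k_n = μ_nC_ox · (W/L) = 5.8 mA/V².
Assume saturation: I_D = ½ k_n V_ov² = 0.5 × 5.8 × 1.75² = 8.89 mA, giving V_DS = V_DD − I_D R_D = 8.76 − 8.89 × 0.233 = 6.69 V.
V_DS = 6.69 V ≥ V_ov = 1.75 V, confirming saturation.

I_D = 8.89 mA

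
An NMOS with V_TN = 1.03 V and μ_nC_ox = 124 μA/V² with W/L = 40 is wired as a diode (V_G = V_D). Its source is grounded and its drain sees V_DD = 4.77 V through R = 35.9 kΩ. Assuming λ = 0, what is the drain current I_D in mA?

With gate tied to drain, V_GS = V_DS ≥ V_GS − V_TN, so the device is in saturation.
k_n = μ_nC_ox · (W/L) = 4.96 mA/V².
KCL at the drain: ½ k_n (V_GS − V_TN)² = (V_DD − V_GS)/R.
Let x = V_GS − 1.03. Then 89 x² + x − 3.74 = 0, giving x = 0.199 V (positive root), so V_GS = 1.23 V.
I_D = (V_DD − V_GS)/R = (4.77 − 1.23) / 35.9 = 0.0986 mA.

I_D = 0.0986 mA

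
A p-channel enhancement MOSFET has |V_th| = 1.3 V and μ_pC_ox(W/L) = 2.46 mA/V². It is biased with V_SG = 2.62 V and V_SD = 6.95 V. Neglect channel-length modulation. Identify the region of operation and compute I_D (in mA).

Saturation; I_D = 2.14 mA

V_ov = V_SG − |V_th| = 2.62 − 1.3 = 1.32 V.
Since V_SD = 6.95 V ≥ V_ov = 1.32 V, the device is in saturation.
I_D = ½ k_p V_ov² = 0.5 × 2.46 × 1.32² = 2.14 mA.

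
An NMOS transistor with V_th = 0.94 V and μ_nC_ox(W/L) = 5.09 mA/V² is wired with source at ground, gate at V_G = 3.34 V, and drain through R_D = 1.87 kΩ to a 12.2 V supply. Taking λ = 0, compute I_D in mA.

V_GS = V_G = 3.34 V, so V_ov = 3.34 − 0.94 = 2.4 V.
Assume saturation: I_D = ½ k_n V_ov² = 0.5 × 5.09 × 2.4² = 14.7 mA, giving V_DS = V_DD − I_D R_D = 12.2 − 14.7 × 1.87 = -15.2 V.
But -15.2 V < V_ov = 2.4 V, so the device is actually in triode.
In triode I_D = k_n[V_ov V_DS − ½ V_DS²] and I_D = (V_DD − V_DS)/R_D. Equating: 4.76 V_DS² − 23.84 V_DS + 12.2 = 0, giving V_DS = 0.578 V (the root below V_ov).
I_D = (12.2 − 0.578) / 1.87 = 6.21 mA.

I_D = 6.21 mA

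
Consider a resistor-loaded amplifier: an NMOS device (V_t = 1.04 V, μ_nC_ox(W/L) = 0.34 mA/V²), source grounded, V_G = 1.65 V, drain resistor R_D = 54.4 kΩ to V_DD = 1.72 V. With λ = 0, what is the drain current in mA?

I_D = 0.0287 mA

V_GS = V_G = 1.65 V, so V_ov = 1.65 − 1.04 = 0.61 V.
Assume saturation: I_D = ½ k_n V_ov² = 0.5 × 0.34 × 0.61² = 0.0633 mA, giving V_DS = V_DD − I_D R_D = 1.72 − 0.0633 × 54.4 = -1.72 V.
But -1.72 V < V_ov = 0.61 V, so the device is actually in triode.
In triode I_D = k_n[V_ov V_DS − ½ V_DS²] and I_D = (V_DD − V_DS)/R_D. Equating: 9.25 V_DS² − 12.28 V_DS + 1.72 = 0, giving V_DS = 0.159 V (the root below V_ov).
I_D = (1.72 − 0.159) / 54.4 = 0.0287 mA.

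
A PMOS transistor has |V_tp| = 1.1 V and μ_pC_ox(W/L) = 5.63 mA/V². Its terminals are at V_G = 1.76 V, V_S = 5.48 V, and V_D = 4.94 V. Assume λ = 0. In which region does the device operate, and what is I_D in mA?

V_SG = V_S − V_G = 5.48 − 1.76 = 3.72 V; V_SD = V_S − V_D = 5.48 − 4.94 = 0.54 V.
V_ov = V_SG − |V_tp| = 3.72 − 1.1 = 2.62 V.
Since V_SD = 0.54 V < V_ov = 2.62 V, the device is in the triode region.
I_D = k_p [V_ov · V_SD − ½ V_SD²] = 5.63 × [2.62 × 0.54 − 0.5 × 0.54²] = 7.14 mA.

Triode; I_D = 7.14 mA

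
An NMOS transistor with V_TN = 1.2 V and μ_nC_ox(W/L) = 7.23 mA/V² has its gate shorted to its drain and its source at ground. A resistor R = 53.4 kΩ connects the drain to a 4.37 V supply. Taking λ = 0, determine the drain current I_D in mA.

With gate tied to drain, V_GS = V_DS ≥ V_GS − V_TN, so the device is in saturation.
KCL at the drain: ½ k_n (V_GS − V_TN)² = (V_DD − V_GS)/R.
Let x = V_GS − 1.2. Then 193 x² + x − 3.17 = 0, giving x = 0.126 V (positive root), so V_GS = 1.33 V.
I_D = (V_DD − V_GS)/R = (4.37 − 1.33) / 53.4 = 0.057 mA.

I_D = 0.0570 mA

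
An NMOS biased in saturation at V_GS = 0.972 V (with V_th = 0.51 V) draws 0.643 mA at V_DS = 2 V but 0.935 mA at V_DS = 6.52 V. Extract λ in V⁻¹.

λ = 0.126 V⁻¹

With V_GS fixed, I_D ∝ (1 + λ V_DS) in saturation, so I_D2/I_D1 = (1 + λ V_DS2)/(1 + λ V_DS1).
0.935/0.643 = 1.454 = (1 + 6.52 λ)/(1 + 2 λ).
Solving: λ (I_D1 V_DS2 − I_D2 V_DS1) = I_D2 − I_D1, so λ = (0.935 − 0.643) / (0.643 × 6.52 − 0.935 × 2) = 0.292 / 2.32 = 0.126 V⁻¹.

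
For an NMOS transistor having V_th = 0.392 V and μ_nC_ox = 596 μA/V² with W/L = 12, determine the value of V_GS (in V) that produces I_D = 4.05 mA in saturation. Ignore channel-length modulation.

k_n = μ_nC_ox · (W/L) = 7.152 mA/V².
In saturation I_D = ½ k_n (V_GS − V_th)², so V_GS − V_th = √(2 I_D / k_n) = √(2 × 4.05 / 7.152) = 1.06 V.
V_GS = 0.392 + 1.06 = 1.46 V.

V_GS = 1.46 V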